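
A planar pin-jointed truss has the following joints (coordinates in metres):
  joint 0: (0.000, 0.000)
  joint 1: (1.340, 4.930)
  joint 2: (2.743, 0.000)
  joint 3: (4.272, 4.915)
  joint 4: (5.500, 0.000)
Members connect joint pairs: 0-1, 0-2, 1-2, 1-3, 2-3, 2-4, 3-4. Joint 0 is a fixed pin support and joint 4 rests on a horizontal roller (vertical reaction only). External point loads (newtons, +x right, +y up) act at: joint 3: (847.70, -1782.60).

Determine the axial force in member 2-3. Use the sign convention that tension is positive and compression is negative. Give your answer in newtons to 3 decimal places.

377.598

N=5 nodes, M=7 members, R=3 reactions → 2N=10, M+R=10
member 0 (0-1): L=5.1089, (cx,cy)=(0.2623,0.9650)
member 1 (0-2): L=2.7430, (cx,cy)=(1.0000,0.0000)
member 2 (1-2): L=5.1257, (cx,cy)=(0.2737,-0.9618)
member 3 (1-3): L=2.9320, (cx,cy)=(1.0000,-0.0051)
member 4 (2-3): L=5.1473, (cx,cy)=(0.2970,0.9549)
member 5 (2-4): L=2.7570, (cx,cy)=(1.0000,0.0000)
member 6 (3-4): L=5.0661, (cx,cy)=(0.2424,-0.9702)
solve A·x = −loads:
  F[0-1] = +372.5736 N (tension)
  F[0-2] = +749.9780 N (tension)
  F[1-2] = -374.8706 N (compression)
  F[1-3] = +200.3328 N (tension)
  F[2-3] = +377.5981 N (tension)
  F[2-4] = +535.2055 N (tension)
  F[3-4] = -2207.9774 N (compression)
  Rx@0 = -847.7000 N
  Ry@0 = -359.5296 N
  Ry@4 = +2142.1296 N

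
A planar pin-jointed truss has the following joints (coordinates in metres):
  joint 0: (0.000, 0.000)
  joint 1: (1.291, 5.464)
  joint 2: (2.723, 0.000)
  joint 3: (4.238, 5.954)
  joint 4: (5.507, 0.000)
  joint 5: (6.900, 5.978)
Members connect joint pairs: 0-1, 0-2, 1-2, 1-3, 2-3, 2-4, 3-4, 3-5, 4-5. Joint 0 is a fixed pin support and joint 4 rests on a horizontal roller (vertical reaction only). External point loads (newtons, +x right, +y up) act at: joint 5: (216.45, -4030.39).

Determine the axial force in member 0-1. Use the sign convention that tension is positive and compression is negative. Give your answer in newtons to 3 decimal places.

N=6 nodes, M=9 members, R=3 reactions → 2N=12, M+R=12
member 0 (0-1): L=5.6144, (cx,cy)=(0.2299,0.9732)
member 1 (0-2): L=2.7230, (cx,cy)=(1.0000,0.0000)
member 2 (1-2): L=5.6485, (cx,cy)=(0.2535,-0.9673)
member 3 (1-3): L=2.9875, (cx,cy)=(0.9865,0.1640)
member 4 (2-3): L=6.1437, (cx,cy)=(0.2466,0.9691)
member 5 (2-4): L=2.7840, (cx,cy)=(1.0000,0.0000)
member 6 (3-4): L=6.0877, (cx,cy)=(0.2085,-0.9780)
member 7 (3-5): L=2.6621, (cx,cy)=(1.0000,0.0090)
member 8 (4-5): L=6.1382, (cx,cy)=(0.2269,0.9739)
solve A·x = −loads:
  F[0-1] = +1288.9924 N (tension)
  F[0-2] = -79.9443 N (compression)
  F[1-2] = -1193.8493 N (compression)
  F[1-3] = +607.2799 N (tension)
  F[2-3] = +1191.6464 N (tension)
  F[2-4] = -676.4574 N (compression)
  F[3-4] = -1271.9536 N (compression)
  F[3-5] = +1158.0958 N (tension)
  F[4-5] = -4149.0868 N (compression)
  Rx@0 = -216.4500 N
  Ry@0 = -1254.4528 N
  Ry@4 = +5284.8428 N

1288.992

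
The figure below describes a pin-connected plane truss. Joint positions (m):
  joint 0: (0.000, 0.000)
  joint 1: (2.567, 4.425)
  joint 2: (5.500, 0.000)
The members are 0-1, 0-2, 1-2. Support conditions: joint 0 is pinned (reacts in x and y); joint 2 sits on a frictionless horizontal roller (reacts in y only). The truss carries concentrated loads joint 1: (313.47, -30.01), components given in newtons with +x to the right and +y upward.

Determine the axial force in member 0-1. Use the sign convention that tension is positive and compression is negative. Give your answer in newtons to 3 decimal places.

273.064

N=3 nodes, M=3 members, R=3 reactions → 2N=6, M+R=6
member 0 (0-1): L=5.1157, (cx,cy)=(0.5018,0.8650)
member 1 (0-2): L=5.5000, (cx,cy)=(1.0000,0.0000)
member 2 (1-2): L=5.3088, (cx,cy)=(0.5525,-0.8335)
solve A·x = −loads:
  F[0-1] = +273.0641 N (tension)
  F[0-2] = +176.4488 N (tension)
  F[1-2] = -319.3752 N (compression)
  Rx@0 = -313.4700 N
  Ry@0 = -236.1973 N
  Ry@2 = +266.2073 N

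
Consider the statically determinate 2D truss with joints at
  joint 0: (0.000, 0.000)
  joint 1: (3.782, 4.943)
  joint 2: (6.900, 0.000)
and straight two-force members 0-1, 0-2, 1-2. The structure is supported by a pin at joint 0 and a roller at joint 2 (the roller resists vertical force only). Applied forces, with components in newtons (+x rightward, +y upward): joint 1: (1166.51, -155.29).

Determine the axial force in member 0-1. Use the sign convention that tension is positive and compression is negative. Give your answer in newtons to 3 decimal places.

N=3 nodes, M=3 members, R=3 reactions → 2N=6, M+R=6
member 0 (0-1): L=6.2239, (cx,cy)=(0.6077,0.7942)
member 1 (0-2): L=6.9000, (cx,cy)=(1.0000,0.0000)
member 2 (1-2): L=5.8442, (cx,cy)=(0.5335,-0.8458)
solve A·x = −loads:
  F[0-1] = +963.8496 N (tension)
  F[0-2] = +580.8183 N (tension)
  F[1-2] = -1088.6603 N (compression)
  Rx@0 = -1166.5100 N
  Ry@0 = -765.4876 N
  Ry@2 = +920.7776 N

963.850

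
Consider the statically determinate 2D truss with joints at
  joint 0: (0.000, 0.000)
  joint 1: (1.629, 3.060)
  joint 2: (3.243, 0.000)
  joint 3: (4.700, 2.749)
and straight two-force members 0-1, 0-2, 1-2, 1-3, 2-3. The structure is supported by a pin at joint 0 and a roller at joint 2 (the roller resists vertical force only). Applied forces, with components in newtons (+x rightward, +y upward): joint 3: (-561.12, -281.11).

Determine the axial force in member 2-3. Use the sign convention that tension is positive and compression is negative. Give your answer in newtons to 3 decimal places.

N=4 nodes, M=5 members, R=3 reactions → 2N=8, M+R=8
member 0 (0-1): L=3.4666, (cx,cy)=(0.4699,0.8827)
member 1 (0-2): L=3.2430, (cx,cy)=(1.0000,0.0000)
member 2 (1-2): L=3.4596, (cx,cy)=(0.4665,-0.8845)
member 3 (1-3): L=3.0867, (cx,cy)=(0.9949,-0.1008)
member 4 (2-3): L=3.1112, (cx,cy)=(0.4683,0.8836)
solve A·x = −loads:
  F[0-1] = -395.7688 N (compression)
  F[0-2] = -375.1426 N (compression)
  F[1-2] = +439.7493 N (tension)
  F[1-3] = -393.1353 N (compression)
  F[2-3] = -362.9827 N (compression)
  Rx@0 = +561.1200 N
  Ry@0 = +349.3499 N
  Ry@2 = -68.2399 N

-362.983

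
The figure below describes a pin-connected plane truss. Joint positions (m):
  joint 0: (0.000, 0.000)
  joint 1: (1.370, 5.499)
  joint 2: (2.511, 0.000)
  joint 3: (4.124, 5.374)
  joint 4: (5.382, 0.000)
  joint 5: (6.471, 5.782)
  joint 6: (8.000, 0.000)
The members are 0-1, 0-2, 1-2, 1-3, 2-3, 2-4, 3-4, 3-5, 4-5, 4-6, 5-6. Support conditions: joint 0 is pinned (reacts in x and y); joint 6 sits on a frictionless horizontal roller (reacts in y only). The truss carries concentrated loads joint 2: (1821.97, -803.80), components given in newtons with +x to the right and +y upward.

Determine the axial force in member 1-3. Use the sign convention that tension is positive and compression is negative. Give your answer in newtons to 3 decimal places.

-254.490

N=7 nodes, M=11 members, R=3 reactions → 2N=14, M+R=14
member 0 (0-1): L=5.6671, (cx,cy)=(0.2417,0.9703)
member 1 (0-2): L=2.5110, (cx,cy)=(1.0000,0.0000)
member 2 (1-2): L=5.6161, (cx,cy)=(0.2032,-0.9791)
member 3 (1-3): L=2.7568, (cx,cy)=(0.9990,-0.0453)
member 4 (2-3): L=5.6109, (cx,cy)=(0.2875,0.9578)
member 5 (2-4): L=2.8710, (cx,cy)=(1.0000,0.0000)
member 6 (3-4): L=5.5193, (cx,cy)=(0.2279,-0.9737)
member 7 (3-5): L=2.3822, (cx,cy)=(0.9852,0.1713)
member 8 (4-5): L=5.8837, (cx,cy)=(0.1851,0.9827)
member 9 (4-6): L=2.6180, (cx,cy)=(1.0000,0.0000)
member 10 (5-6): L=5.9807, (cx,cy)=(0.2557,-0.9668)
solve A·x = −loads:
  F[0-1] = -568.3653 N (compression)
  F[0-2] = +1959.3704 N (tension)
  F[1-2] = +575.0390 N (tension)
  F[1-3] = -254.4899 N (compression)
  F[2-3] = +251.3645 N (tension)
  F[2-4] = +181.9662 N (tension)
  F[3-4] = -280.1987 N (compression)
  F[3-5] = -119.8722 N (compression)
  F[4-5] = +277.6201 N (tension)
  F[4-6] = +66.7166 N (tension)
  F[5-6] = -260.9650 N (compression)
  Rx@0 = -1821.9700 N
  Ry@0 = +551.5073 N
  Ry@6 = +252.2927 N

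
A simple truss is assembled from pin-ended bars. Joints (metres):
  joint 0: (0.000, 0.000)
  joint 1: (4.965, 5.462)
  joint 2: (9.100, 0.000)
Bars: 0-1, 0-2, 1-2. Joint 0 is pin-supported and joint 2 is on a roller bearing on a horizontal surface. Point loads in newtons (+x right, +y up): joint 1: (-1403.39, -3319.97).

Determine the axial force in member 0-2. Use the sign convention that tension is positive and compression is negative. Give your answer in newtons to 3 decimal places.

N=3 nodes, M=3 members, R=3 reactions → 2N=6, M+R=6
member 0 (0-1): L=7.3814, (cx,cy)=(0.6726,0.7400)
member 1 (0-2): L=9.1000, (cx,cy)=(1.0000,0.0000)
member 2 (1-2): L=6.8507, (cx,cy)=(0.6036,-0.7973)
solve A·x = −loads:
  F[0-1] = -3177.0476 N (compression)
  F[0-2] = +733.6164 N (tension)
  F[1-2] = -1215.4203 N (compression)
  Rx@0 = +1403.3900 N
  Ry@0 = +2350.9222 N
  Ry@2 = +969.0478 N

733.616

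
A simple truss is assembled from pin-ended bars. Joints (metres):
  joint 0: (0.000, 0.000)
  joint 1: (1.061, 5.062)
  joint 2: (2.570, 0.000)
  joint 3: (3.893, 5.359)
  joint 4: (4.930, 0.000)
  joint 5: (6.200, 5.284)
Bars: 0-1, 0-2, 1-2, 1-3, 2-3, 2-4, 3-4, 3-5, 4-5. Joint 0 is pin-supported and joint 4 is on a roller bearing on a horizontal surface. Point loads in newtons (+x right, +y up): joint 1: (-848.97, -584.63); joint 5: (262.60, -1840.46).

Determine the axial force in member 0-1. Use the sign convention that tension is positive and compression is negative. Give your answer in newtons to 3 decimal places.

N=6 nodes, M=9 members, R=3 reactions → 2N=12, M+R=12
member 0 (0-1): L=5.1720, (cx,cy)=(0.2051,0.9787)
member 1 (0-2): L=2.5700, (cx,cy)=(1.0000,0.0000)
member 2 (1-2): L=5.2821, (cx,cy)=(0.2857,-0.9583)
member 3 (1-3): L=2.8475, (cx,cy)=(0.9945,0.1043)
member 4 (2-3): L=5.5199, (cx,cy)=(0.2397,0.9709)
member 5 (2-4): L=2.3600, (cx,cy)=(1.0000,0.0000)
member 6 (3-4): L=5.4584, (cx,cy)=(0.1900,-0.9818)
member 7 (3-5): L=2.3082, (cx,cy)=(0.9995,-0.0325)
member 8 (4-5): L=5.4345, (cx,cy)=(0.2337,0.9723)
solve A·x = −loads:
  F[0-1] = -587.4341 N (compression)
  F[0-2] = -465.8619 N (compression)
  F[1-2] = +67.4972 N (tension)
  F[1-3] = +713.0685 N (tension)
  F[2-3] = -66.6263 N (compression)
  F[2-4] = -430.6104 N (compression)
  F[3-4] = -33.0311 N (compression)
  F[3-5] = +699.8553 N (tension)
  F[4-5] = -1869.4852 N (compression)
  Rx@0 = +586.3700 N
  Ry@0 = +574.9406 N
  Ry@4 = +1850.1494 N

-587.434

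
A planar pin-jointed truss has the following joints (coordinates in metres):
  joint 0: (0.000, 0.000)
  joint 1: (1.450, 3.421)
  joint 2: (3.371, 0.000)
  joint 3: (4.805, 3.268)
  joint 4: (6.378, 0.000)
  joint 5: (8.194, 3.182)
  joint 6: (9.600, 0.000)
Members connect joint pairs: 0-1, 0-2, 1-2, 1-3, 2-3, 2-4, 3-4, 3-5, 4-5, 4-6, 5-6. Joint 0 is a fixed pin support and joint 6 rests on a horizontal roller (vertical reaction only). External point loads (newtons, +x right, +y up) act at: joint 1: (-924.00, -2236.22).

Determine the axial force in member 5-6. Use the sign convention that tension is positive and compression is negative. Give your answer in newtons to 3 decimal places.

-9.283

N=7 nodes, M=11 members, R=3 reactions → 2N=14, M+R=14
member 0 (0-1): L=3.7156, (cx,cy)=(0.3902,0.9207)
member 1 (0-2): L=3.3710, (cx,cy)=(1.0000,0.0000)
member 2 (1-2): L=3.9235, (cx,cy)=(0.4896,-0.8719)
member 3 (1-3): L=3.3585, (cx,cy)=(0.9990,-0.0456)
member 4 (2-3): L=3.5688, (cx,cy)=(0.4018,0.9157)
member 5 (2-4): L=3.0070, (cx,cy)=(1.0000,0.0000)
member 6 (3-4): L=3.6269, (cx,cy)=(0.4337,-0.9011)
member 7 (3-5): L=3.3901, (cx,cy)=(0.9997,-0.0254)
member 8 (4-5): L=3.6637, (cx,cy)=(0.4957,0.8685)
member 9 (4-6): L=3.2220, (cx,cy)=(1.0000,0.0000)
member 10 (5-6): L=3.4788, (cx,cy)=(0.4042,-0.9147)
solve A·x = −loads:
  F[0-1] = -2419.5752 N (compression)
  F[0-2] = +20.2288 N (tension)
  F[1-2] = -8.9084 N (compression)
  F[1-3] = -15.8836 N (compression)
  F[2-3] = +8.4825 N (tension)
  F[2-4] = +12.4587 N (tension)
  F[3-4] = -9.1849 N (compression)
  F[3-5] = -8.4779 N (compression)
  F[4-5] = +9.5290 N (tension)
  F[4-6] = +3.7519 N (tension)
  F[5-6] = -9.2831 N (compression)
  Rx@0 = +924.0000 N
  Ry@0 = +2227.7289 N
  Ry@6 = +8.4911 N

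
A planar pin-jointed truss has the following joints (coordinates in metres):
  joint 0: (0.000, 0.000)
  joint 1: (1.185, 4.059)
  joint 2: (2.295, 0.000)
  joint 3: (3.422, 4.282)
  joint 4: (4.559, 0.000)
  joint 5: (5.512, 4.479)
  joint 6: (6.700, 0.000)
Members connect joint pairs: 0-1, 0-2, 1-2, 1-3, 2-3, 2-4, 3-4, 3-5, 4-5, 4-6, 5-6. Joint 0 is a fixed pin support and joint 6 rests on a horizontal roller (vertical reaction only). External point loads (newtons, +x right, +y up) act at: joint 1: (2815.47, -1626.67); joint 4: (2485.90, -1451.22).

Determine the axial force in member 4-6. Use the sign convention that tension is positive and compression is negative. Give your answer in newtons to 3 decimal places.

N=7 nodes, M=11 members, R=3 reactions → 2N=14, M+R=14
member 0 (0-1): L=4.2284, (cx,cy)=(0.2802,0.9599)
member 1 (0-2): L=2.2950, (cx,cy)=(1.0000,0.0000)
member 2 (1-2): L=4.2080, (cx,cy)=(0.2638,-0.9646)
member 3 (1-3): L=2.2481, (cx,cy)=(0.9951,0.0992)
member 4 (2-3): L=4.4278, (cx,cy)=(0.2545,0.9671)
member 5 (2-4): L=2.2640, (cx,cy)=(1.0000,0.0000)
member 6 (3-4): L=4.4304, (cx,cy)=(0.2566,-0.9665)
member 7 (3-5): L=2.0993, (cx,cy)=(0.9956,0.0938)
member 8 (4-5): L=4.5793, (cx,cy)=(0.2081,0.9781)
member 9 (4-6): L=2.1410, (cx,cy)=(1.0000,0.0000)
member 10 (5-6): L=4.6339, (cx,cy)=(0.2564,-0.9666)
solve A·x = −loads:
  F[0-1] = -101.0887 N (compression)
  F[0-2] = +5329.6996 N (tension)
  F[1-2] = -1829.8134 N (compression)
  F[1-3] = -2372.8327 N (compression)
  F[2-3] = +1825.1149 N (tension)
  F[2-4] = +4382.4894 N (tension)
  F[3-4] = -1724.4421 N (compression)
  F[3-5] = -1460.4788 N (compression)
  F[4-5] = +3187.7017 N (tension)
  F[4-6] = +790.6346 N (tension)
  F[5-6] = -3083.9231 N (compression)
  Rx@0 = -5301.3700 N
  Ry@0 = +97.0380 N
  Ry@6 = +2980.8520 N

790.635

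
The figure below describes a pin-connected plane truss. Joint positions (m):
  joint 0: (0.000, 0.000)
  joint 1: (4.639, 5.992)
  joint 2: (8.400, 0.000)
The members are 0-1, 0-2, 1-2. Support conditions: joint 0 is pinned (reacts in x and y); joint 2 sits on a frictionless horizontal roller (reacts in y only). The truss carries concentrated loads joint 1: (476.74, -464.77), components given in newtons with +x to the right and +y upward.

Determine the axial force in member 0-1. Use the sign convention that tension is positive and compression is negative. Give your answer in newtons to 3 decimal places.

166.910

N=3 nodes, M=3 members, R=3 reactions → 2N=6, M+R=6
member 0 (0-1): L=7.5779, (cx,cy)=(0.6122,0.7907)
member 1 (0-2): L=8.4000, (cx,cy)=(1.0000,0.0000)
member 2 (1-2): L=7.0745, (cx,cy)=(0.5316,-0.8470)
solve A·x = −loads:
  F[0-1] = +166.9099 N (tension)
  F[0-2] = +374.5618 N (tension)
  F[1-2] = -704.5610 N (compression)
  Rx@0 = -476.7400 N
  Ry@0 = -131.9793 N
  Ry@2 = +596.7493 N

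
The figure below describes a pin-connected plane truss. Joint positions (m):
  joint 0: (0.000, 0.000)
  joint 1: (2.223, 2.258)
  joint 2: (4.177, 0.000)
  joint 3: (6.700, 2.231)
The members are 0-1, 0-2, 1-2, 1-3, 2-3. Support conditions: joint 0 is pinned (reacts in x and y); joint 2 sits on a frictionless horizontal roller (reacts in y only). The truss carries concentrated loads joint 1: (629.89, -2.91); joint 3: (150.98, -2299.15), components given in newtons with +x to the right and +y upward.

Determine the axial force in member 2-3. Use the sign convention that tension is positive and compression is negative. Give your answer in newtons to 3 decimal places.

N=4 nodes, M=5 members, R=3 reactions → 2N=8, M+R=8
member 0 (0-1): L=3.1686, (cx,cy)=(0.7016,0.7126)
member 1 (0-2): L=4.1770, (cx,cy)=(1.0000,0.0000)
member 2 (1-2): L=2.9861, (cx,cy)=(0.6544,-0.7562)
member 3 (1-3): L=4.4771, (cx,cy)=(1.0000,-0.0060)
member 4 (2-3): L=3.3679, (cx,cy)=(0.7491,0.6624)
solve A·x = −loads:
  F[0-1] = +2537.8918 N (tension)
  F[0-2] = -999.6193 N (compression)
  F[1-2] = -2417.3119 N (compression)
  F[1-3] = +2732.4639 N (tension)
  F[2-3] = -3445.9238 N (compression)
  Rx@0 = -780.8700 N
  Ry@0 = -1808.5222 N
  Ry@2 = +4110.5822 N

-3445.924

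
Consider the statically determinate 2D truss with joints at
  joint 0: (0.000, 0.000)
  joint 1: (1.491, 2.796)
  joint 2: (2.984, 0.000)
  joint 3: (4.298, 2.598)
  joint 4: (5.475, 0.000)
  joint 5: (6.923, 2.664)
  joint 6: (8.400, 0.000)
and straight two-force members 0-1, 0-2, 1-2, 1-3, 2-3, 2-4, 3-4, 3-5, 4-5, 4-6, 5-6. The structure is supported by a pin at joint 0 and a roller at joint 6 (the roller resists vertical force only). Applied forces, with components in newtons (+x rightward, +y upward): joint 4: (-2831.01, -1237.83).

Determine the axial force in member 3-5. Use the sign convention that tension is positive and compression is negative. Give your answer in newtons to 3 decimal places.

N=7 nodes, M=11 members, R=3 reactions → 2N=14, M+R=14
member 0 (0-1): L=3.1687, (cx,cy)=(0.4705,0.8824)
member 1 (0-2): L=2.9840, (cx,cy)=(1.0000,0.0000)
member 2 (1-2): L=3.1696, (cx,cy)=(0.4710,-0.8821)
member 3 (1-3): L=2.8140, (cx,cy)=(0.9975,-0.0704)
member 4 (2-3): L=2.9114, (cx,cy)=(0.4513,0.8924)
member 5 (2-4): L=2.4910, (cx,cy)=(1.0000,0.0000)
member 6 (3-4): L=2.8522, (cx,cy)=(0.4127,-0.9109)
member 7 (3-5): L=2.6258, (cx,cy)=(0.9997,0.0251)
member 8 (4-5): L=3.0321, (cx,cy)=(0.4776,0.8786)
member 9 (4-6): L=2.9250, (cx,cy)=(1.0000,0.0000)
member 10 (5-6): L=3.0461, (cx,cy)=(0.4849,-0.8746)
solve A·x = −loads:
  F[0-1] = -488.4863 N (compression)
  F[0-2] = -2601.1581 N (compression)
  F[1-2] = +526.8557 N (tension)
  F[1-3] = -479.2046 N (compression)
  F[2-3] = -520.8101 N (compression)
  F[2-4] = -2117.9356 N (compression)
  F[3-4] = +448.4102 N (tension)
  F[3-5] = -898.4022 N (compression)
  F[4-5] = +943.9799 N (tension)
  F[4-6] = +447.3136 N (tension)
  F[5-6] = -922.5050 N (compression)
  Rx@0 = +2831.0100 N
  Ry@0 = +431.0301 N
  Ry@6 = +806.7999 N

-898.402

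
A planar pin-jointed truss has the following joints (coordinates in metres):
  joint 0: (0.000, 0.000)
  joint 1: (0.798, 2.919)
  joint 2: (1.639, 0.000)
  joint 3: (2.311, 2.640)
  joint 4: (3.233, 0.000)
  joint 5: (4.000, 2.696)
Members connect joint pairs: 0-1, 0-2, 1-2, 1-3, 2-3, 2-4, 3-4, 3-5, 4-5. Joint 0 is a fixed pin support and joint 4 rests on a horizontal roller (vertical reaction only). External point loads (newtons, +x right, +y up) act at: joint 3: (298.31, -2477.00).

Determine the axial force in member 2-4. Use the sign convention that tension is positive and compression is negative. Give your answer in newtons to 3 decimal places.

703.442

N=6 nodes, M=9 members, R=3 reactions → 2N=12, M+R=12
member 0 (0-1): L=3.0261, (cx,cy)=(0.2637,0.9646)
member 1 (0-2): L=1.6390, (cx,cy)=(1.0000,0.0000)
member 2 (1-2): L=3.0377, (cx,cy)=(0.2769,-0.9609)
member 3 (1-3): L=1.5385, (cx,cy)=(0.9834,-0.1813)
member 4 (2-3): L=2.7242, (cx,cy)=(0.2467,0.9691)
member 5 (2-4): L=1.5940, (cx,cy)=(1.0000,0.0000)
member 6 (3-4): L=2.7964, (cx,cy)=(0.3297,-0.9441)
member 7 (3-5): L=1.6899, (cx,cy)=(0.9995,0.0331)
member 8 (4-5): L=2.8030, (cx,cy)=(0.2736,0.9618)
solve A·x = −loads:
  F[0-1] = -479.7901 N (compression)
  F[0-2] = +424.8328 N (tension)
  F[1-2] = +534.2994 N (tension)
  F[1-3] = -279.0712 N (compression)
  F[2-3] = -529.7871 N (compression)
  F[2-4] = +703.4416 N (tension)
  F[3-4] = -2133.4954 N (compression)
  F[3-5] = +0.0000 N (tension)
  F[4-5] = -0.0000 N (compression)
  Rx@0 = -298.3100 N
  Ry@0 = +462.8072 N
  Ry@4 = +2014.1928 N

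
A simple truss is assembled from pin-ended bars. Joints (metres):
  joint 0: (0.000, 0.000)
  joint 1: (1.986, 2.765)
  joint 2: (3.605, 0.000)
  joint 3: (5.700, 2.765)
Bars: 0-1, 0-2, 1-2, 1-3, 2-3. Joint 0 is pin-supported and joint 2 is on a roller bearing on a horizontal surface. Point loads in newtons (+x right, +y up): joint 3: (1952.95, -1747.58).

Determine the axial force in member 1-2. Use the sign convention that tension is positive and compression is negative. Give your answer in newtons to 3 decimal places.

-2912.653

N=4 nodes, M=5 members, R=3 reactions → 2N=8, M+R=8
member 0 (0-1): L=3.4043, (cx,cy)=(0.5834,0.8122)
member 1 (0-2): L=3.6050, (cx,cy)=(1.0000,0.0000)
member 2 (1-2): L=3.2041, (cx,cy)=(0.5053,-0.8630)
member 3 (1-3): L=3.7140, (cx,cy)=(1.0000,0.0000)
member 4 (2-3): L=3.4690, (cx,cy)=(0.6039,0.7971)
solve A·x = −loads:
  F[0-1] = +3094.6444 N (tension)
  F[0-2] = +147.6095 N (tension)
  F[1-2] = -2912.6526 N (compression)
  F[1-3] = +3277.0658 N (tension)
  F[2-3] = -2192.5598 N (compression)
  Rx@0 = -1952.9500 N
  Ry@0 = -2513.4776 N
  Ry@2 = +4261.0576 N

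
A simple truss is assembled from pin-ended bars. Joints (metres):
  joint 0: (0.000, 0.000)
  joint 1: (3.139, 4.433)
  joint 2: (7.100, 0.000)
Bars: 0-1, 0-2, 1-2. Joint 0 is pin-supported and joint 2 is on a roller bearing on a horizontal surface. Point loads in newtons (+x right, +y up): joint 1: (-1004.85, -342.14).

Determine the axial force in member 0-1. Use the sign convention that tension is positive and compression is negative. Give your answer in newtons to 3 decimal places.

N=3 nodes, M=3 members, R=3 reactions → 2N=6, M+R=6
member 0 (0-1): L=5.4318, (cx,cy)=(0.5779,0.8161)
member 1 (0-2): L=7.1000, (cx,cy)=(1.0000,0.0000)
member 2 (1-2): L=5.9448, (cx,cy)=(0.6663,-0.7457)
solve A·x = −loads:
  F[0-1] = -1002.6406 N (compression)
  F[0-2] = -425.4344 N (compression)
  F[1-2] = +638.5093 N (tension)
  Rx@0 = +1004.8500 N
  Ry@0 = +818.2699 N
  Ry@2 = -476.1299 N

-1002.641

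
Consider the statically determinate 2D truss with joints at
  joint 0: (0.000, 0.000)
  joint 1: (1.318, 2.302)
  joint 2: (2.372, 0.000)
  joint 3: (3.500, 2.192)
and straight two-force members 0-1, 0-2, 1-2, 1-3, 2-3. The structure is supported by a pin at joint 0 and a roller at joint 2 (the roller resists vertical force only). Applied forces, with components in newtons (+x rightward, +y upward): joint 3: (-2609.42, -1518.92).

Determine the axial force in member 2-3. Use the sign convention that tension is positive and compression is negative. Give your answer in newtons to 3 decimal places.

-1809.243

N=4 nodes, M=5 members, R=3 reactions → 2N=8, M+R=8
member 0 (0-1): L=2.6526, (cx,cy)=(0.4969,0.8678)
member 1 (0-2): L=2.3720, (cx,cy)=(1.0000,0.0000)
member 2 (1-2): L=2.5318, (cx,cy)=(0.4163,-0.9092)
member 3 (1-3): L=2.1848, (cx,cy)=(0.9987,-0.0503)
member 4 (2-3): L=2.4652, (cx,cy)=(0.4576,0.8892)
solve A·x = −loads:
  F[0-1] = -1946.3410 N (compression)
  F[0-2] = -1642.3425 N (compression)
  F[1-2] = +1956.4943 N (tension)
  F[1-3] = -1783.8306 N (compression)
  F[2-3] = -1809.2433 N (compression)
  Rx@0 = +2609.4200 N
  Ry@0 = +1689.0838 N
  Ry@2 = -170.1638 N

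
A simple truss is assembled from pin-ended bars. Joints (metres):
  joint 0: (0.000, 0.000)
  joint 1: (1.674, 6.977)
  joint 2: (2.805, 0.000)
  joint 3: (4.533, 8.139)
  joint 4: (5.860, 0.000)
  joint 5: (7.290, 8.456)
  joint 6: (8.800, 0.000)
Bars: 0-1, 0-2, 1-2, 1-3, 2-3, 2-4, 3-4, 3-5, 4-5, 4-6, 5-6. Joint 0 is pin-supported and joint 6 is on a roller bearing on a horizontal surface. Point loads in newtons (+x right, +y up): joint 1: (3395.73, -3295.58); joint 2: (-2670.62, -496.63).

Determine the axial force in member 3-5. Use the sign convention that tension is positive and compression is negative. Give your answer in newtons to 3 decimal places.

-1241.158

N=7 nodes, M=11 members, R=3 reactions → 2N=14, M+R=14
member 0 (0-1): L=7.1750, (cx,cy)=(0.2333,0.9724)
member 1 (0-2): L=2.8050, (cx,cy)=(1.0000,0.0000)
member 2 (1-2): L=7.0681, (cx,cy)=(0.1600,-0.9871)
member 3 (1-3): L=3.0861, (cx,cy)=(0.9264,0.3765)
member 4 (2-3): L=8.3204, (cx,cy)=(0.2077,0.9782)
member 5 (2-4): L=3.0550, (cx,cy)=(1.0000,0.0000)
member 6 (3-4): L=8.2465, (cx,cy)=(0.1609,-0.9870)
member 7 (3-5): L=2.7752, (cx,cy)=(0.9935,0.1142)
member 8 (4-5): L=8.5761, (cx,cy)=(0.1667,0.9860)
member 9 (4-6): L=2.9400, (cx,cy)=(1.0000,0.0000)
member 10 (5-6): L=8.5898, (cx,cy)=(0.1758,-0.9844)
solve A·x = −loads:
  F[0-1] = -323.6585 N (compression)
  F[0-2] = +800.6227 N (tension)
  F[1-2] = -4174.0142 N (compression)
  F[1-3] = -3026.0329 N (compression)
  F[2-3] = +4719.7680 N (tension)
  F[2-4] = +1823.1260 N (tension)
  F[3-4] = -3667.0474 N (compression)
  F[3-5] = -1241.1583 N (compression)
  F[4-5] = +3670.6458 N (tension)
  F[4-6] = +620.9792 N (tension)
  F[5-6] = -3532.4932 N (compression)
  Rx@0 = -725.1100 N
  Ry@0 = +314.7263 N
  Ry@6 = +3477.4837 N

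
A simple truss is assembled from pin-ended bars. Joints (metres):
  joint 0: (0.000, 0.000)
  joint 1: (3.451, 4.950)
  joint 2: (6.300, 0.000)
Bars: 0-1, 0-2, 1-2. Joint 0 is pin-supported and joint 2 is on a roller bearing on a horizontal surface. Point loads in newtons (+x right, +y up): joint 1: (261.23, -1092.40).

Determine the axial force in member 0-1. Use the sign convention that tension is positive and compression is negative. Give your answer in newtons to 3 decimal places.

N=3 nodes, M=3 members, R=3 reactions → 2N=6, M+R=6
member 0 (0-1): L=6.0342, (cx,cy)=(0.5719,0.8203)
member 1 (0-2): L=6.3000, (cx,cy)=(1.0000,0.0000)
member 2 (1-2): L=5.7113, (cx,cy)=(0.4988,-0.8667)
solve A·x = −loads:
  F[0-1] = -352.0032 N (compression)
  F[0-2] = +462.5421 N (tension)
  F[1-2] = -927.2485 N (compression)
  Rx@0 = -261.2300 N
  Ry@0 = +288.7554 N
  Ry@2 = +803.6446 N

-352.003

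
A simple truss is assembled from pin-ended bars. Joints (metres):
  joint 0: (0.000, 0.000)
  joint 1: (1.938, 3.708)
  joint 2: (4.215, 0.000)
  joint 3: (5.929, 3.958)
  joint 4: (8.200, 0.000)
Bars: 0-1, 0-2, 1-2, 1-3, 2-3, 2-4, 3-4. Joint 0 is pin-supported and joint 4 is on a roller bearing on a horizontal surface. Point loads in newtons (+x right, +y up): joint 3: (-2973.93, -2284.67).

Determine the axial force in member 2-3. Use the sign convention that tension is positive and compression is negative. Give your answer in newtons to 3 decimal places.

N=5 nodes, M=7 members, R=3 reactions → 2N=10, M+R=10
member 0 (0-1): L=4.1839, (cx,cy)=(0.4632,0.8863)
member 1 (0-2): L=4.2150, (cx,cy)=(1.0000,0.0000)
member 2 (1-2): L=4.3513, (cx,cy)=(0.5233,-0.8522)
member 3 (1-3): L=3.9988, (cx,cy)=(0.9980,0.0625)
member 4 (2-3): L=4.3132, (cx,cy)=(0.3974,0.9177)
member 5 (2-4): L=3.9850, (cx,cy)=(1.0000,0.0000)
member 6 (3-4): L=4.5632, (cx,cy)=(0.4977,-0.8674)
solve A·x = −loads:
  F[0-1] = -2333.6556 N (compression)
  F[0-2] = -1892.9737 N (compression)
  F[1-2] = +2260.6142 N (tension)
  F[1-3] = -2268.3490 N (compression)
  F[2-3] = -2099.2652 N (compression)
  F[2-4] = +124.2008 N (tension)
  F[3-4] = -249.5634 N (compression)
  Rx@0 = +2973.9300 N
  Ry@0 = +2068.2074 N
  Ry@4 = +216.4626 N

-2099.265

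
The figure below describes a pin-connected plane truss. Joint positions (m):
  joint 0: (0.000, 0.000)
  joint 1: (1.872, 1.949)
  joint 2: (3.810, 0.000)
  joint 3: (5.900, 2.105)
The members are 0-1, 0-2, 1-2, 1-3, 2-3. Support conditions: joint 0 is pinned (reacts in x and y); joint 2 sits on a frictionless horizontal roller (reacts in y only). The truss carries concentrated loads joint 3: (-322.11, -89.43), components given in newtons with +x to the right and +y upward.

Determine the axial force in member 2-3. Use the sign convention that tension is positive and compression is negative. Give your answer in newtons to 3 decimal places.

-112.781

N=4 nodes, M=5 members, R=3 reactions → 2N=8, M+R=8
member 0 (0-1): L=2.7024, (cx,cy)=(0.6927,0.7212)
member 1 (0-2): L=3.8100, (cx,cy)=(1.0000,0.0000)
member 2 (1-2): L=2.7485, (cx,cy)=(0.7051,-0.7091)
member 3 (1-3): L=4.0310, (cx,cy)=(0.9993,0.0387)
member 4 (2-3): L=2.9663, (cx,cy)=(0.7046,0.7096)
solve A·x = −loads:
  F[0-1] = -178.7361 N (compression)
  F[0-2] = -198.2965 N (compression)
  F[1-2] = +168.5347 N (tension)
  F[1-3] = -242.8297 N (compression)
  F[2-3] = -112.7805 N (compression)
  Rx@0 = +322.1100 N
  Ry@0 = +128.9063 N
  Ry@2 = -39.4763 N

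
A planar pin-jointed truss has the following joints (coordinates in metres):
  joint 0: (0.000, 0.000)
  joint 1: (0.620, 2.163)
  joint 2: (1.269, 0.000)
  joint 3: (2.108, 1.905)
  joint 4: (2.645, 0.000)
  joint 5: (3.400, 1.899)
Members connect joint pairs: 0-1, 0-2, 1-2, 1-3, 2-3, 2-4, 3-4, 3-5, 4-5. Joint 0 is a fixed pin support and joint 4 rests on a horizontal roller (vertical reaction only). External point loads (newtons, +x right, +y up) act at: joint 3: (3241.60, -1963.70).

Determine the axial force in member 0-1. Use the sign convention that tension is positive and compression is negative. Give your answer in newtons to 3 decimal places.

2013.971

N=6 nodes, M=9 members, R=3 reactions → 2N=12, M+R=12
member 0 (0-1): L=2.2501, (cx,cy)=(0.2755,0.9613)
member 1 (0-2): L=1.2690, (cx,cy)=(1.0000,0.0000)
member 2 (1-2): L=2.2583, (cx,cy)=(0.2874,-0.9578)
member 3 (1-3): L=1.5102, (cx,cy)=(0.9853,-0.1708)
member 4 (2-3): L=2.0816, (cx,cy)=(0.4031,0.9152)
member 5 (2-4): L=1.3760, (cx,cy)=(1.0000,0.0000)
member 6 (3-4): L=1.9792, (cx,cy)=(0.2713,-0.9625)
member 7 (3-5): L=1.2920, (cx,cy)=(1.0000,-0.0046)
member 8 (4-5): L=2.0436, (cx,cy)=(0.3694,0.9293)
solve A·x = −loads:
  F[0-1] = +2013.9712 N (tension)
  F[0-2] = +2686.6647 N (tension)
  F[1-2] = -2238.1729 N (compression)
  F[1-3] = +1216.0373 N (tension)
  F[2-3] = +2342.4564 N (tension)
  F[2-4] = +1099.2878 N (tension)
  F[3-4] = -4051.6856 N (compression)
  F[3-5] = -0.0000 N (compression)
  F[4-5] = +0.0000 N (tension)
  Rx@0 = -3241.6000 N
  Ry@0 = -1936.0080 N
  Ry@4 = +3899.7080 N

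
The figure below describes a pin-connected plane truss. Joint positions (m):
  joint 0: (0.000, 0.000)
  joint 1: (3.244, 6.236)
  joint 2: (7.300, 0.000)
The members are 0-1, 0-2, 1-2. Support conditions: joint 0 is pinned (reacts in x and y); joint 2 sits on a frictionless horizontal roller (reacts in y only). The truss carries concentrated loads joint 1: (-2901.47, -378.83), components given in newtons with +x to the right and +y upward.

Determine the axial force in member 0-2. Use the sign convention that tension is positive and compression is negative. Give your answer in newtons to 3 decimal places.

N=3 nodes, M=3 members, R=3 reactions → 2N=6, M+R=6
member 0 (0-1): L=7.0293, (cx,cy)=(0.4615,0.8871)
member 1 (0-2): L=7.3000, (cx,cy)=(1.0000,0.0000)
member 2 (1-2): L=7.4390, (cx,cy)=(0.5452,-0.8383)
solve A·x = −loads:
  F[0-1] = -3031.1429 N (compression)
  F[0-2] = -1502.6095 N (compression)
  F[1-2] = +2755.8982 N (tension)
  Rx@0 = +2901.4700 N
  Ry@0 = +2689.0550 N
  Ry@2 = -2310.2250 N

-1502.609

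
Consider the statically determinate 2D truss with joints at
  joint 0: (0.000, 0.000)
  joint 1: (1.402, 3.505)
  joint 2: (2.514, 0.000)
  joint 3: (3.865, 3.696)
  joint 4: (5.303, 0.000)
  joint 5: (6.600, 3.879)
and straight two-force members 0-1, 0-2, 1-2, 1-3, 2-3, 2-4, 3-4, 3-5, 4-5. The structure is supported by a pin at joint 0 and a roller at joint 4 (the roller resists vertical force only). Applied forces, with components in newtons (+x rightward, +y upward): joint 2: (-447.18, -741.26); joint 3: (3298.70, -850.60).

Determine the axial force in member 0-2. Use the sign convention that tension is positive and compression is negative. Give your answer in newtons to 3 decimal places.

N=6 nodes, M=9 members, R=3 reactions → 2N=12, M+R=12
member 0 (0-1): L=3.7750, (cx,cy)=(0.3714,0.9285)
member 1 (0-2): L=2.5140, (cx,cy)=(1.0000,0.0000)
member 2 (1-2): L=3.6772, (cx,cy)=(0.3024,-0.9532)
member 3 (1-3): L=2.4704, (cx,cy)=(0.9970,0.0773)
member 4 (2-3): L=3.9352, (cx,cy)=(0.3433,0.9392)
member 5 (2-4): L=2.7890, (cx,cy)=(1.0000,0.0000)
member 6 (3-4): L=3.9659, (cx,cy)=(0.3626,-0.9319)
member 7 (3-5): L=2.7411, (cx,cy)=(0.9978,0.0668)
member 8 (4-5): L=4.0901, (cx,cy)=(0.3171,0.9484)
solve A·x = −loads:
  F[0-1] = +1807.8755 N (tension)
  F[0-2] = +2180.0919 N (tension)
  F[1-2] = -1665.4236 N (compression)
  F[1-3] = +1178.5911 N (tension)
  F[2-3] = +2479.4029 N (tension)
  F[2-4] = +1272.4239 N (tension)
  F[3-4] = -3509.2416 N (compression)
  F[3-5] = +0.0000 N (tension)
  F[4-5] = -0.0000 N (compression)
  Rx@0 = -2851.5200 N
  Ry@0 = -1678.5703 N
  Ry@4 = +3270.4303 N

2180.092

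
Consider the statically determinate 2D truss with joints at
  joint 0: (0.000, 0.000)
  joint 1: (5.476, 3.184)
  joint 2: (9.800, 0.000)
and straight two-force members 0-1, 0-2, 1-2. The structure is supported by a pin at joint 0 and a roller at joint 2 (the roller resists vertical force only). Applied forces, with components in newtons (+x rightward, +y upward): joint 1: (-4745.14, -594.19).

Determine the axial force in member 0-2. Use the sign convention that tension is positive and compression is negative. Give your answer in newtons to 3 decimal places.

N=3 nodes, M=3 members, R=3 reactions → 2N=6, M+R=6
member 0 (0-1): L=6.3344, (cx,cy)=(0.8645,0.5027)
member 1 (0-2): L=9.8000, (cx,cy)=(1.0000,0.0000)
member 2 (1-2): L=5.3698, (cx,cy)=(0.8052,-0.5929)
solve A·x = −loads:
  F[0-1] = -3588.6707 N (compression)
  F[0-2] = -1642.7771 N (compression)
  F[1-2] = +2040.1010 N (tension)
  Rx@0 = +4745.1400 N
  Ry@0 = +1803.8575 N
  Ry@2 = -1209.6675 N

-1642.777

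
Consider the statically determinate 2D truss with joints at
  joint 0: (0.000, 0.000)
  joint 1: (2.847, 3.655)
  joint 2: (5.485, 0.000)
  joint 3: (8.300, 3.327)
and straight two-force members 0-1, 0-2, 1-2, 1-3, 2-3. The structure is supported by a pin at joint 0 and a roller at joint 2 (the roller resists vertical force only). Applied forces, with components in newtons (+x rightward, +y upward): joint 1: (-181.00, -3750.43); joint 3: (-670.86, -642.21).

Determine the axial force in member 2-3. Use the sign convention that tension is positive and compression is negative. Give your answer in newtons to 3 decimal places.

N=4 nodes, M=5 members, R=3 reactions → 2N=8, M+R=8
member 0 (0-1): L=4.6330, (cx,cy)=(0.6145,0.7889)
member 1 (0-2): L=5.4850, (cx,cy)=(1.0000,0.0000)
member 2 (1-2): L=4.5076, (cx,cy)=(0.5852,-0.8109)
member 3 (1-3): L=5.4629, (cx,cy)=(0.9982,-0.0600)
member 4 (2-3): L=4.3581, (cx,cy)=(0.6459,0.7634)
solve A·x = −loads:
  F[0-1] = -2537.2960 N (compression)
  F[0-2] = +707.3294 N (tension)
  F[1-2] = -2147.6372 N (compression)
  F[1-3] = -121.5267 N (compression)
  F[2-3] = -850.8037 N (compression)
  Rx@0 = +851.8600 N
  Ry@0 = +2001.6991 N
  Ry@2 = +2390.9409 N

-850.804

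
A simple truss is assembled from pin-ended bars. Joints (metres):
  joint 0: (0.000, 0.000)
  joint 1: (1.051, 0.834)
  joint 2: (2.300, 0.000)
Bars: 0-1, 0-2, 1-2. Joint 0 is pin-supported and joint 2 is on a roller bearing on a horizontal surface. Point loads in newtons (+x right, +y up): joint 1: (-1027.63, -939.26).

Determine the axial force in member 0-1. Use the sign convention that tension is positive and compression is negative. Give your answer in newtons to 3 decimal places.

-1420.024

N=3 nodes, M=3 members, R=3 reactions → 2N=6, M+R=6
member 0 (0-1): L=1.3417, (cx,cy)=(0.7833,0.6216)
member 1 (0-2): L=2.3000, (cx,cy)=(1.0000,0.0000)
member 2 (1-2): L=1.5019, (cx,cy)=(0.8316,-0.5553)
solve A·x = −loads:
  F[0-1] = -1420.0240 N (compression)
  F[0-2] = +84.7244 N (tension)
  F[1-2] = -101.8763 N (compression)
  Rx@0 = +1027.6300 N
  Ry@0 = +882.6866 N
  Ry@2 = +56.5734 N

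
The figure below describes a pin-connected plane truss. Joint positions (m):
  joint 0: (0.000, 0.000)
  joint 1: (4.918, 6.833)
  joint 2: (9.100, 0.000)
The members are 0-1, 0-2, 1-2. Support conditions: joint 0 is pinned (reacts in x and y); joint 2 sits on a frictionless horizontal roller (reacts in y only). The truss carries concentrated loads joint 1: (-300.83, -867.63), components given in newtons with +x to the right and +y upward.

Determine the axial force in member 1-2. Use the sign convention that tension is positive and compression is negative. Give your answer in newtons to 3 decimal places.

-284.916

N=3 nodes, M=3 members, R=3 reactions → 2N=6, M+R=6
member 0 (0-1): L=8.4188, (cx,cy)=(0.5842,0.8116)
member 1 (0-2): L=9.1000, (cx,cy)=(1.0000,0.0000)
member 2 (1-2): L=8.0112, (cx,cy)=(0.5220,-0.8529)
solve A·x = −loads:
  F[0-1] = -769.5782 N (compression)
  F[0-2] = +148.7322 N (tension)
  F[1-2] = -284.9164 N (compression)
  Rx@0 = +300.8300 N
  Ry@0 = +624.6154 N
  Ry@2 = +243.0146 N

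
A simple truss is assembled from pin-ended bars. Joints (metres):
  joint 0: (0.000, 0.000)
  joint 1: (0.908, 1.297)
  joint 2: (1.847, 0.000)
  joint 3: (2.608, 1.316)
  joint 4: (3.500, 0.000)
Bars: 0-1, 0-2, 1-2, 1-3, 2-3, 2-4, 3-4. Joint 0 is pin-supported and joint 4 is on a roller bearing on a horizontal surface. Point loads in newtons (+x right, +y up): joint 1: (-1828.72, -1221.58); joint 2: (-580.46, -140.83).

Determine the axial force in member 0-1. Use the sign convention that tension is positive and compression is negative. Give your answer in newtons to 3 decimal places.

N=5 nodes, M=7 members, R=3 reactions → 2N=10, M+R=10
member 0 (0-1): L=1.5832, (cx,cy)=(0.5735,0.8192)
member 1 (0-2): L=1.8470, (cx,cy)=(1.0000,0.0000)
member 2 (1-2): L=1.6012, (cx,cy)=(0.5864,-0.8100)
member 3 (1-3): L=1.7001, (cx,cy)=(0.9999,0.0112)
member 4 (2-3): L=1.5202, (cx,cy)=(0.5006,0.8657)
member 5 (2-4): L=1.6530, (cx,cy)=(1.0000,0.0000)
member 6 (3-4): L=1.5898, (cx,cy)=(0.5611,-0.8278)
solve A·x = −loads:
  F[0-1] = -2012.7516 N (compression)
  F[0-2] = -1254.8574 N (compression)
  F[1-2] = +532.4890 N (tension)
  F[1-3] = +362.1551 N (tension)
  F[2-3] = -335.5599 N (compression)
  F[2-4] = -194.1528 N (compression)
  F[3-4] = +346.0398 N (tension)
  Rx@0 = +2409.1800 N
  Ry@0 = +1648.8506 N
  Ry@4 = -286.4406 N

-2012.752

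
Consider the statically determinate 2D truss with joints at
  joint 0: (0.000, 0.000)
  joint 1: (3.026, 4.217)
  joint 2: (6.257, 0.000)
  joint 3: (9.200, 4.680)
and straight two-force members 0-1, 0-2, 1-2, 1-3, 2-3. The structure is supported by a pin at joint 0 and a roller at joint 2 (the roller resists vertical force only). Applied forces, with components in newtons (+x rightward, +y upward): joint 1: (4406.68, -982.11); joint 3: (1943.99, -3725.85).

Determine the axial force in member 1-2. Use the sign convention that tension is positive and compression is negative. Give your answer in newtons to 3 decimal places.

N=4 nodes, M=5 members, R=3 reactions → 2N=8, M+R=8
member 0 (0-1): L=5.1904, (cx,cy)=(0.5830,0.8125)
member 1 (0-2): L=6.2570, (cx,cy)=(1.0000,0.0000)
member 2 (1-2): L=5.3125, (cx,cy)=(0.6082,-0.7938)
member 3 (1-3): L=6.1913, (cx,cy)=(0.9972,0.0748)
member 4 (2-3): L=5.5284, (cx,cy)=(0.5323,0.8465)
solve A·x = −loads:
  F[0-1] = +6977.8702 N (tension)
  F[0-2] = +2282.5392 N (tension)
  F[1-2] = -7954.2487 N (compression)
  F[1-3] = +4511.7824 N (tension)
  F[2-3] = -4799.8787 N (compression)
  Rx@0 = -6350.6700 N
  Ry@0 = -5669.3019 N
  Ry@2 = +10377.2619 N

-7954.249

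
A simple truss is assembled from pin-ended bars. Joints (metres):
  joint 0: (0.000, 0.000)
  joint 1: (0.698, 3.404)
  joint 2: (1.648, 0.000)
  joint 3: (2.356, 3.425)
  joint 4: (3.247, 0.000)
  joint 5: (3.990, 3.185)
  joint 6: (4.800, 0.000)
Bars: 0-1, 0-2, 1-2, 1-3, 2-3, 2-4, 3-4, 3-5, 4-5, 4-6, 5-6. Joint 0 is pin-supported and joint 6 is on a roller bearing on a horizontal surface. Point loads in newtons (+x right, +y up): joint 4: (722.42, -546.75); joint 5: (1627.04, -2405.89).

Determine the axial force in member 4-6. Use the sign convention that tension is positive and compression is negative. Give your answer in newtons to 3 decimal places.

N=7 nodes, M=11 members, R=3 reactions → 2N=14, M+R=14
member 0 (0-1): L=3.4748, (cx,cy)=(0.2009,0.9796)
member 1 (0-2): L=1.6480, (cx,cy)=(1.0000,0.0000)
member 2 (1-2): L=3.5341, (cx,cy)=(0.2688,-0.9632)
member 3 (1-3): L=1.6581, (cx,cy)=(0.9999,0.0127)
member 4 (2-3): L=3.4974, (cx,cy)=(0.2024,0.9793)
member 5 (2-4): L=1.5990, (cx,cy)=(1.0000,0.0000)
member 6 (3-4): L=3.5390, (cx,cy)=(0.2518,-0.9678)
member 7 (3-5): L=1.6515, (cx,cy)=(0.9894,-0.1453)
member 8 (4-5): L=3.2705, (cx,cy)=(0.2272,0.9739)
member 9 (4-6): L=1.5530, (cx,cy)=(1.0000,0.0000)
member 10 (5-6): L=3.2864, (cx,cy)=(0.2465,-0.9692)
solve A·x = −loads:
  F[0-1] = +507.0537 N (tension)
  F[0-2] = +2247.6064 N (tension)
  F[1-2] = -512.5488 N (compression)
  F[1-3] = +239.6516 N (tension)
  F[2-3] = +504.1209 N (tension)
  F[2-4] = +2007.7757 N (tension)
  F[3-4] = -587.5585 N (compression)
  F[3-5] = +494.8648 N (tension)
  F[4-5] = +1145.3296 N (tension)
  F[4-6] = +877.2309 N (tension)
  F[5-6] = -3559.1583 N (compression)
  Rx@0 = -2349.4600 N
  Ry@0 = -496.7185 N
  Ry@6 = +3449.3585 N

877.231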